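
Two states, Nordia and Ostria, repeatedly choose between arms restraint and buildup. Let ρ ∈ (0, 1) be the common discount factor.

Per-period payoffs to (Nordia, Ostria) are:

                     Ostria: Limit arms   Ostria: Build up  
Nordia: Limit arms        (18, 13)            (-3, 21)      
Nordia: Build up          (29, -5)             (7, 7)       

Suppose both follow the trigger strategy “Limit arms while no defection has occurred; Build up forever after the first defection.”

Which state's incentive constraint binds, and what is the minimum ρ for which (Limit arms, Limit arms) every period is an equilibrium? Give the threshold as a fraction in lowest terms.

Ostria; ρ ≥ 4/7

Nordia: cooperation gives 18 each period; deviation gives 29 once then 7 forever.
  18/(1−ρ) ≥ 29 + 7ρ/(1−ρ) ⇒ ρ ≥ 11/22 = 1/2.
Ostria: cooperation gives 13 each period; deviation gives 21 once then 7 forever.
  ρ ≥ 8/14 = 4/7.
Both must hold, so the binding constraint is Ostria's: ρ ≥ 4/7.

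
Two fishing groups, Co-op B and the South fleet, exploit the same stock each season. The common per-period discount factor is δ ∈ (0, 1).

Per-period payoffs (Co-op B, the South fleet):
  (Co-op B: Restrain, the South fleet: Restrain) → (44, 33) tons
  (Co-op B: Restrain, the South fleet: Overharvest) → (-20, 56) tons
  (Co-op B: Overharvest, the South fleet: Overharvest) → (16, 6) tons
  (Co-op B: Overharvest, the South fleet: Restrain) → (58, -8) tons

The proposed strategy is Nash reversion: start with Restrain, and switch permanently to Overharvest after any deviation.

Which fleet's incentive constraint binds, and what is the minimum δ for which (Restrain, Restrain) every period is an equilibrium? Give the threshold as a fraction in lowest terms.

the South fleet; δ ≥ 23/50

For Co-op B: deviation gain 58−44 = 14, per-period punishment loss 44−16 = 28. IC gives δ ≥ 14/42 = 1/3.
For the South fleet: gain 23, loss 27 per period, so δ ≥ 23/50.
The tighter constraint is the South fleet's, so cooperation needs δ ≥ 23/50.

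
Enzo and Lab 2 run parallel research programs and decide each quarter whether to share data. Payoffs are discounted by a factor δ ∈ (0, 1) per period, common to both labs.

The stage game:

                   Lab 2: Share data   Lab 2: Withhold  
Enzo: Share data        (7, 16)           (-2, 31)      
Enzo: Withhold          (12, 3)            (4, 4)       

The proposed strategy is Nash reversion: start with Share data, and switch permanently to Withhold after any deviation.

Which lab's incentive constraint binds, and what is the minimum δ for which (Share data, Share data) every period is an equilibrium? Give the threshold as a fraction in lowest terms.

Enzo's threshold: (12−7)/(12−4) = 5/8.
Lab 2's threshold: (31−16)/(31−4) = 5/9.
5/8 > 5/9, so Enzo binds and δ* = 5/8.

Enzo; δ ≥ 5/8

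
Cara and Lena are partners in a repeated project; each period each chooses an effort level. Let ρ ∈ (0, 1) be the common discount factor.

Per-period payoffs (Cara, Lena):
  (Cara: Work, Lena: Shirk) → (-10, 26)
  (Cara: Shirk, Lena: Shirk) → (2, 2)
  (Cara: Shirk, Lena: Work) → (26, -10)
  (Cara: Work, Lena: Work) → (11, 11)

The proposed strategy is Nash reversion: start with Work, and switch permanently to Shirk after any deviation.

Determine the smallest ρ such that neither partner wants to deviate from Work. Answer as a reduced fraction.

11/(1−ρ) ≥ 26 + 2ρ/(1−ρ)
11 ≥ 26 − 24ρ
ρ ≥ 15/24 = 5/8.

5/8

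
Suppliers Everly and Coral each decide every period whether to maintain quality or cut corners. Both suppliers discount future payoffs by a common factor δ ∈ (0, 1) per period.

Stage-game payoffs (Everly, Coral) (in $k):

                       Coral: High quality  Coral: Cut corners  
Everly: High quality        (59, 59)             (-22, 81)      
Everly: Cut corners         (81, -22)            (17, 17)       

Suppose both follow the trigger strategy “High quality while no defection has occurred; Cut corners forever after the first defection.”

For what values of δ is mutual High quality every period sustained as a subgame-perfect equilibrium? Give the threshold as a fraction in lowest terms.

11/32

Under grim trigger the critical discount factor is (T−C)/(T−P) with T = 81, C = 59, P = 17.
δ* = (81−59)/(81−17) = 22/64 = 11/32.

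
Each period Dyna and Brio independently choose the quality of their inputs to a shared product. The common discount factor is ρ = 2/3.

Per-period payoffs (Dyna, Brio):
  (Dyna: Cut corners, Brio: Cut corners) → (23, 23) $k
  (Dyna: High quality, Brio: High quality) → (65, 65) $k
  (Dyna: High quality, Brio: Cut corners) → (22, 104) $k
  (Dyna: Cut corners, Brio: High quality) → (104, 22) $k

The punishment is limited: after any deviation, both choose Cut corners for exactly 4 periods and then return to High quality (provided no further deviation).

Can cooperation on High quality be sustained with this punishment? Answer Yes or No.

Yes

Comparing payoff streams over the 5 periods until play realigns: cooperate → 65(1+ρ+…+ρ^4); deviate → 104 + 23(ρ+…+ρ^4).
Cooperation is sustained iff (65−23)(ρ+…+ρ^4) ≥ 104−65.
ρ+…+ρ^4 = 2/3·(1−(2/3)^4)/(1−2/3) = 1.6049, and (104−65)/(65−23) = 0.9286.
1.6049 ≥ 0.9286, so cooperation is sustainable.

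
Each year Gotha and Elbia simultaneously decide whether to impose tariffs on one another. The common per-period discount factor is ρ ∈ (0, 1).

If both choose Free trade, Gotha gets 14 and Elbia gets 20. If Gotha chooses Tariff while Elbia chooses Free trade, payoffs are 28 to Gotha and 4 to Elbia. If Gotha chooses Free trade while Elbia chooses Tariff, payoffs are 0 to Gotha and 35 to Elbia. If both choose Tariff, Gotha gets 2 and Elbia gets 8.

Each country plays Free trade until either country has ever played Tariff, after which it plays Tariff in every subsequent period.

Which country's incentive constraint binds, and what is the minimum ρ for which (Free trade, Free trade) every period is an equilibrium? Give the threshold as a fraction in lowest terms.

For Gotha: deviation gain 28−14 = 14, per-period punishment loss 14−2 = 12. IC gives ρ ≥ 14/26 = 7/13.
For Elbia: gain 15, loss 12 per period, so ρ ≥ 15/27 = 5/9.
The tighter constraint is Elbia's, so cooperation needs ρ ≥ 5/9.

Elbia; ρ ≥ 5/9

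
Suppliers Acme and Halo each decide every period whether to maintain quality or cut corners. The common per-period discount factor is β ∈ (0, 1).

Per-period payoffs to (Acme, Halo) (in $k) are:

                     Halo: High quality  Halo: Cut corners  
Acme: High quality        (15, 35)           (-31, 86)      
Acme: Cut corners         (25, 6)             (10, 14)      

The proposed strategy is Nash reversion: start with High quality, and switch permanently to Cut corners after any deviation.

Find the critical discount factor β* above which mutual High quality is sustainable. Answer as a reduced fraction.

17/24

Acme: cooperation gives 15 each period; deviation gives 25 once then 10 forever.
  15/(1−β) ≥ 25 + 10β/(1−β) ⇒ β ≥ 10/15 = 2/3.
Halo: cooperation gives 35 each period; deviation gives 86 once then 14 forever.
  β ≥ 51/72 = 17/24.
Both must hold, so the binding constraint is Halo's: β ≥ 17/24.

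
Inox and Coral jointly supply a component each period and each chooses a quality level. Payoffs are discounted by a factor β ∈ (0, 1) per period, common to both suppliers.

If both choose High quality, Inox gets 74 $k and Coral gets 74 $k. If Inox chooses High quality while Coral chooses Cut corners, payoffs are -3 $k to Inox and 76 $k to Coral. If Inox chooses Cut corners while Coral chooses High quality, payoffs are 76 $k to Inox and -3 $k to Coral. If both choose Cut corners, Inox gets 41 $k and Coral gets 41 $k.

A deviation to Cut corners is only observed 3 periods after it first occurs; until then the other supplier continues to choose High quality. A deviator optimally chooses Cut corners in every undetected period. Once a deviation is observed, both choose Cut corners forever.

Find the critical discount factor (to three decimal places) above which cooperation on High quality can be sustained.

0.385

A deviator earns 76 for 3 periods, then 41 forever; cooperating earns 74 forever. Multiplying the IC by (1−β):
74 ≥ 76(1−β^3) + 41β^3, so 35·β^3 ≥ 2 and β^3 ≥ 2/35.
β ≥ (2/35)^(1/3) ≈ 0.385.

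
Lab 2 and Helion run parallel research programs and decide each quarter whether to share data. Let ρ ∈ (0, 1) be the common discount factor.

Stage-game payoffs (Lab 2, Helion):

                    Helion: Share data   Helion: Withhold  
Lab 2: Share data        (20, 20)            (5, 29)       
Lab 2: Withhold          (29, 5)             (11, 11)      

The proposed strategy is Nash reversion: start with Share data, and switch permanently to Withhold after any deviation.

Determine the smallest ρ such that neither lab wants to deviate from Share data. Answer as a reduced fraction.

1/2

Under grim trigger the critical discount factor is (T−C)/(T−P) with T = 29, C = 20, P = 11.
ρ* = (29−20)/(29−11) = 9/18 = 1/2.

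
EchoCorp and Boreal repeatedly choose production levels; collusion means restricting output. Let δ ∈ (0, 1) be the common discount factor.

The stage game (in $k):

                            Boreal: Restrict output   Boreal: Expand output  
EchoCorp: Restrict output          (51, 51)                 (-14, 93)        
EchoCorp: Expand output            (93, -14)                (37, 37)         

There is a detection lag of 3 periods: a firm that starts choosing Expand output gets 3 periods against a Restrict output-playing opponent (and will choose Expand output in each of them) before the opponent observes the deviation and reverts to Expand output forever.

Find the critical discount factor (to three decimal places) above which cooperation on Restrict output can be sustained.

Deviating for the 3 undetected periods gains 93−51 = 42 per period over cooperation, then loses 51−37 = 14 per period forever once punishment starts.
Gain: 42(1 + δ + … + δ^2); loss: 14·δ^3/(1−δ).
No profitable deviation ⇔ 42(1−δ^3) ≤ 14·δ^3, i.e. δ^3 ≥ 42/(42+14) = 3/4.
Hence δ ≥ (3/4)^(1/3) ≈ 0.909.

0.909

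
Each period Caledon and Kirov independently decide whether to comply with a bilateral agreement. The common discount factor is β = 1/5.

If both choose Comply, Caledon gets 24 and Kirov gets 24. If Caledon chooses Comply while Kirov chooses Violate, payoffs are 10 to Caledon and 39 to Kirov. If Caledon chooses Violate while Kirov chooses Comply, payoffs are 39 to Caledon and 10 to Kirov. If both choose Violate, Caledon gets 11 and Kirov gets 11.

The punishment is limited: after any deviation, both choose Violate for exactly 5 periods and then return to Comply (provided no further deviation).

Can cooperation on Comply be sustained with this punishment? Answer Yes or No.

Comparing payoff streams over the 6 periods until play realigns: cooperate → 24(1+β+…+β^5); deviate → 39 + 11(β+…+β^5).
Cooperation is sustained iff (24−11)(β+…+β^5) ≥ 39−24.
β+…+β^5 = 1/5·(1−(1/5)^5)/(1−1/5) = 0.2499, and (39−24)/(24−11) = 1.1538.
0.2499 < 1.1538, so cooperation is not sustainable.

No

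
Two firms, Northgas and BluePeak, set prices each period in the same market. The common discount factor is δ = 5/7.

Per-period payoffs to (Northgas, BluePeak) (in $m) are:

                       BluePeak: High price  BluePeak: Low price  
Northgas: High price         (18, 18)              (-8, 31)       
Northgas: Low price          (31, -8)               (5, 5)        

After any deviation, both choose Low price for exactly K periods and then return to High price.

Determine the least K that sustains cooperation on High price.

No profitable deviation requires (18−5)(δ+…+δ^K) ≥ 31−18, i.e. δ+…+δ^K ≥ 1 ≈ 1.0000.
With δ = 5/7, the partial sums are K=1: 0.7143, K=2: 1.2245.
K = 2 is the first length at which the sum reaches 1.0000.

2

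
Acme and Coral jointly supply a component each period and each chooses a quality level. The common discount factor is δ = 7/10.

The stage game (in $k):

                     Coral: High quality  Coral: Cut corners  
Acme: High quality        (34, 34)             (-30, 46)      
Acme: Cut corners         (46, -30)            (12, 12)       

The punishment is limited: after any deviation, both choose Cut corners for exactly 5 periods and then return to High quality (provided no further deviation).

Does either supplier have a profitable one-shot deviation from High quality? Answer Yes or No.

IC: δ+…+δ^5 ≥ (46−34)/(34−12) = 6/11.
At δ = 7/10: partial sum = 1.9412 ≥ 0.5455. Cooperation sustainable.

No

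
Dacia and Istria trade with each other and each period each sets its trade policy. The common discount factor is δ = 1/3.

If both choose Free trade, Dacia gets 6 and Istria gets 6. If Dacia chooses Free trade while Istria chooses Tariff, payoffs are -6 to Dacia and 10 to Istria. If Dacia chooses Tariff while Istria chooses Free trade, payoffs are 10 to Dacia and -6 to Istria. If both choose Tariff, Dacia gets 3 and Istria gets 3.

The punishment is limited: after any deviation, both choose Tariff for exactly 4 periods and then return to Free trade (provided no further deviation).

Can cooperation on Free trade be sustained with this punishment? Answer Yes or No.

Comparing payoff streams over the 5 periods until play realigns: cooperate → 6(1+δ+…+δ^4); deviate → 10 + 3(δ+…+δ^4).
Cooperation is sustained iff (6−3)(δ+…+δ^4) ≥ 10−6.
δ+…+δ^4 = 1/3·(1−(1/3)^4)/(1−1/3) = 0.4938, and (10−6)/(6−3) = 1.3333.
0.4938 < 1.3333, so cooperation is not sustainable.

No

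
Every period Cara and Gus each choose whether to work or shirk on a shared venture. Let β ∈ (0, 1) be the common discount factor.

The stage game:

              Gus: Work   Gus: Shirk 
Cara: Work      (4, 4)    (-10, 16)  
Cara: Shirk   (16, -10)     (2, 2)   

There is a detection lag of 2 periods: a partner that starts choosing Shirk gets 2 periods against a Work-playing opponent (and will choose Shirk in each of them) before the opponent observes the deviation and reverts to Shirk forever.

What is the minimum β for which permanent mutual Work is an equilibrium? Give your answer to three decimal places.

Deviating for the 2 undetected periods gains 16−4 = 12 per period over cooperation, then loses 4−2 = 2 per period forever once punishment starts.
Gain: 12(1 + β + … + β^1); loss: 2·β^2/(1−β).
No profitable deviation ⇔ 12(1−β^2) ≤ 2·β^2, i.e. β^2 ≥ 12/(12+2) = 6/7.
Hence β ≥ (6/7)^(1/2) ≈ 0.926.

0.926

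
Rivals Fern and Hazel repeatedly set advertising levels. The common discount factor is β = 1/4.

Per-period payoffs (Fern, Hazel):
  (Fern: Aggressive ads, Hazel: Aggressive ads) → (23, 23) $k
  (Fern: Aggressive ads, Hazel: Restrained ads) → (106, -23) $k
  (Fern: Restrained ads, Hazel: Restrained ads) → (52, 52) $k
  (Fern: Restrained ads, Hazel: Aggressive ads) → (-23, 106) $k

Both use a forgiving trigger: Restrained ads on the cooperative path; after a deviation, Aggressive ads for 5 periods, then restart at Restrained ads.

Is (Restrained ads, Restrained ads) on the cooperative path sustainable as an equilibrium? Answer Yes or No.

No

Comparing payoff streams over the 6 periods until play realigns: cooperate → 52(1+β+…+β^5); deviate → 106 + 23(β+…+β^5).
Cooperation is sustained iff (52−23)(β+…+β^5) ≥ 106−52.
β+…+β^5 = 1/4·(1−(1/4)^5)/(1−1/4) = 0.3330, and (106−52)/(52−23) = 1.8621.
0.3330 < 1.8621, so cooperation is not sustainable.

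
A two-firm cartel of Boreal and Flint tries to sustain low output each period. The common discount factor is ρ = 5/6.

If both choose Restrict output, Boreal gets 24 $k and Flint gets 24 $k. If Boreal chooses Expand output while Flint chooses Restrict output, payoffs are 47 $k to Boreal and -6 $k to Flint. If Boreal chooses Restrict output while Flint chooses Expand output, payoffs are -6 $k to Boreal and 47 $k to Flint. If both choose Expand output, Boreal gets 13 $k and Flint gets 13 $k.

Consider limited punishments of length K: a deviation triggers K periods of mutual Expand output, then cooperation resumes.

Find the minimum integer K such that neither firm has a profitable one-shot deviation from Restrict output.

No profitable deviation requires (24−13)(ρ+…+ρ^K) ≥ 47−24, i.e. ρ+…+ρ^K ≥ 23/11 ≈ 2.0909.
With ρ = 5/6, the partial sums are K=1: 0.8333, K=2: 1.5278, K=3: 2.1065.
K = 3 is the first length at which the sum reaches 2.0909.

3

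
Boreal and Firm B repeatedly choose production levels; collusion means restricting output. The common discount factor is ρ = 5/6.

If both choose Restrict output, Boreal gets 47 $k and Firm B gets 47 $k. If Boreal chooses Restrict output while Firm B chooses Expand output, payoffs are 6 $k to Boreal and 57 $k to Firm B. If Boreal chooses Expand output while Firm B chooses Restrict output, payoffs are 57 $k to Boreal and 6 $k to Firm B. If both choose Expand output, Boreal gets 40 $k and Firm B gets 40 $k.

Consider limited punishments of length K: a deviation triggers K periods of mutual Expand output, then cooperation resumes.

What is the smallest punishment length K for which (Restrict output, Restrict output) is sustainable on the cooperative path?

2

No profitable deviation requires (47−40)(ρ+…+ρ^K) ≥ 57−47, i.e. ρ+…+ρ^K ≥ 10/7 ≈ 1.4286.
With ρ = 5/6, the partial sums are K=1: 0.8333, K=2: 1.5278.
K = 2 is the first length at which the sum reaches 1.4286.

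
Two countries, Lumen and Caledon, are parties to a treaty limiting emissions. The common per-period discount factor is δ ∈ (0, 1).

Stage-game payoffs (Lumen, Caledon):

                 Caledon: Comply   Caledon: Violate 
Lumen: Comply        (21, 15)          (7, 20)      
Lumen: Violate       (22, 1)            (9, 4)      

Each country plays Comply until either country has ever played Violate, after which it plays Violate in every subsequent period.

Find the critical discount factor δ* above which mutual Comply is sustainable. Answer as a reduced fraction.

5/16

Lumen: cooperation gives 21 each period; deviation gives 22 once then 9 forever.
  21/(1−δ) ≥ 22 + 9δ/(1−δ) ⇒ δ ≥ 1/13.
Caledon: cooperation gives 15 each period; deviation gives 20 once then 4 forever.
  δ ≥ 5/16.
Both must hold, so the binding constraint is Caledon's: δ ≥ 5/16.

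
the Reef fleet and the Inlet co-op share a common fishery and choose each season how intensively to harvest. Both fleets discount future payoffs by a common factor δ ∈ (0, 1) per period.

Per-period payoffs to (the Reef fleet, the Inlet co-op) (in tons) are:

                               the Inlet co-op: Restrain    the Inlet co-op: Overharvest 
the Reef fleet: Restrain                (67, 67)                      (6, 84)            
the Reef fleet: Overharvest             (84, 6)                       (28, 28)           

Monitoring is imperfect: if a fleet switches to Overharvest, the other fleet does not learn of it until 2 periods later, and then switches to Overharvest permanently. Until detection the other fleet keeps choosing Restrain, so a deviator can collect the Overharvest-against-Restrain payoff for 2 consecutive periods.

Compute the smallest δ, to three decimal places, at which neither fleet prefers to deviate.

0.551

A deviator earns 84 for 2 periods, then 28 forever; cooperating earns 67 forever. Multiplying the IC by (1−δ):
67 ≥ 84(1−δ^2) + 28δ^2, so 56·δ^2 ≥ 17 and δ^2 ≥ 17/56.
δ ≥ (17/56)^(1/2) ≈ 0.551.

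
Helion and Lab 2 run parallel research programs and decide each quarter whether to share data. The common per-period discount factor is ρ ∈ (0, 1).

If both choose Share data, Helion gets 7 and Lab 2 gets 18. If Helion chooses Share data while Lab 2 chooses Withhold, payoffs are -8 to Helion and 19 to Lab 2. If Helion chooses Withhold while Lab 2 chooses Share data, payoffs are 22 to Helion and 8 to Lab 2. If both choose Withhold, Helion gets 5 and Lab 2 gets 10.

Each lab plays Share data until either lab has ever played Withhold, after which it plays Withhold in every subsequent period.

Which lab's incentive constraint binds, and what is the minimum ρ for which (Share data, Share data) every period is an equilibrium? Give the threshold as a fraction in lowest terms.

Helion: cooperation gives 7 each period; deviation gives 22 once then 5 forever.
  7/(1−ρ) ≥ 22 + 5ρ/(1−ρ) ⇒ ρ ≥ 15/17.
Lab 2: cooperation gives 18 each period; deviation gives 19 once then 10 forever.
  ρ ≥ 1/9.
Both must hold, so the binding constraint is Helion's: ρ ≥ 15/17.

Helion; ρ ≥ 15/17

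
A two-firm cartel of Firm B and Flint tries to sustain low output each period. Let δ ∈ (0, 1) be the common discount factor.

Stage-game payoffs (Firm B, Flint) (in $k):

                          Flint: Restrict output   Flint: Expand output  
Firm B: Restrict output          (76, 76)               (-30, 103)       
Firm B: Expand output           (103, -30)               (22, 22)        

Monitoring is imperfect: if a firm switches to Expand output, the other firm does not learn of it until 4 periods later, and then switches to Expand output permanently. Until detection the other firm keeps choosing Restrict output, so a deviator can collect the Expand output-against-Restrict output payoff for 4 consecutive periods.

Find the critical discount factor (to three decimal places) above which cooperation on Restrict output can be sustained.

Deviating for the 4 undetected periods gains 103−76 = 27 per period over cooperation, then loses 76−22 = 54 per period forever once punishment starts.
Gain: 27(1 + δ + … + δ^3); loss: 54·δ^4/(1−δ).
No profitable deviation ⇔ 27(1−δ^4) ≤ 54·δ^4, i.e. δ^4 ≥ 27/(27+54) = 1/3.
Hence δ ≥ (1/3)^(1/4) ≈ 0.760.

0.760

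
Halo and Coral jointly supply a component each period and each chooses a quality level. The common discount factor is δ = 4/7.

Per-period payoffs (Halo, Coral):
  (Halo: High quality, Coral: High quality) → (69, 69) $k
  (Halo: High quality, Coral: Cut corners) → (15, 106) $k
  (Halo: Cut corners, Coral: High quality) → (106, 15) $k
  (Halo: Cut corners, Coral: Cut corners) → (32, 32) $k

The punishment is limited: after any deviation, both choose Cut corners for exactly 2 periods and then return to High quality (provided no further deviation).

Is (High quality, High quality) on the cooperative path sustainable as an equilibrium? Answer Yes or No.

Comparing payoff streams over the 3 periods until play realigns: cooperate → 69(1+δ+…+δ^2); deviate → 106 + 32(δ+…+δ^2).
Cooperation is sustained iff (69−32)(δ+…+δ^2) ≥ 106−69.
δ+…+δ^2 = 4/7·(1−(4/7)^2)/(1−4/7) = 0.8980, and (106−69)/(69−32) = 1.0000.
0.8980 < 1.0000, so cooperation is not sustainable.

No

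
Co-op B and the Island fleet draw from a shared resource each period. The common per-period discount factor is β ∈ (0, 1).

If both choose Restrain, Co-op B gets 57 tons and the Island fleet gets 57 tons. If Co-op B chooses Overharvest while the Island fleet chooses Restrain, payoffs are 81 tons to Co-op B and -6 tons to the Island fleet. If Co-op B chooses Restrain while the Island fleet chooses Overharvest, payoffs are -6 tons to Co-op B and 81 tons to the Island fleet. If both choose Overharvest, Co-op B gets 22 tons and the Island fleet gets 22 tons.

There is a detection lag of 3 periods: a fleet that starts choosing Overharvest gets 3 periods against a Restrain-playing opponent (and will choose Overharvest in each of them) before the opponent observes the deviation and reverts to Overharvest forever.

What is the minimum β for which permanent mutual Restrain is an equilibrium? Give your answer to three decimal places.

Deviating for the 3 undetected periods gains 81−57 = 24 per period over cooperation, then loses 57−22 = 35 per period forever once punishment starts.
Gain: 24(1 + β + … + β^2); loss: 35·β^3/(1−β).
No profitable deviation ⇔ 24(1−β^3) ≤ 35·β^3, i.e. β^3 ≥ 24/(24+35) = 24/59.
Hence β ≥ (24/59)^(1/3) ≈ 0.741.

0.741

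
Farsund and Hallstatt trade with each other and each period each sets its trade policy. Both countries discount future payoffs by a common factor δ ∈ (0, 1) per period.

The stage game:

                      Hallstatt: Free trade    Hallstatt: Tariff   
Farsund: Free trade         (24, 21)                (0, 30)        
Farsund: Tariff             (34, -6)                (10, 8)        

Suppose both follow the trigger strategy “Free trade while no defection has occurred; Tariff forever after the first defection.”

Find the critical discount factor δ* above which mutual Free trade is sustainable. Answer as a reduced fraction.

Farsund's threshold: (34−24)/(34−10) = 5/12.
Hallstatt's threshold: (30−21)/(30−8) = 9/22.
5/12 > 9/22, so Farsund binds and δ* = 5/12.

5/12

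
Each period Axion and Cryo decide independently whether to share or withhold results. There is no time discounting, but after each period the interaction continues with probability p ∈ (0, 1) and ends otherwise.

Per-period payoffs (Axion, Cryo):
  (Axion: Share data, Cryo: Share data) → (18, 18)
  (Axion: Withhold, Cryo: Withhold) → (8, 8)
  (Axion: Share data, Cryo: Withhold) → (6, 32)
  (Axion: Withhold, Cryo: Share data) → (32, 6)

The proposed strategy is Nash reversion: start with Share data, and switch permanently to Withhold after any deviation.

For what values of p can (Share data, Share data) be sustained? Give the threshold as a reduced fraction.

Expected cooperation value is 18 + p·18 + p²·18 + … = 18/(1−p); deviation gives 32 + p·8/(1−p).
18 ≥ 32(1−p) + 8p ⇒ 24p ≥ 14 ⇒ p ≥ 14/24 = 7/12.

7/12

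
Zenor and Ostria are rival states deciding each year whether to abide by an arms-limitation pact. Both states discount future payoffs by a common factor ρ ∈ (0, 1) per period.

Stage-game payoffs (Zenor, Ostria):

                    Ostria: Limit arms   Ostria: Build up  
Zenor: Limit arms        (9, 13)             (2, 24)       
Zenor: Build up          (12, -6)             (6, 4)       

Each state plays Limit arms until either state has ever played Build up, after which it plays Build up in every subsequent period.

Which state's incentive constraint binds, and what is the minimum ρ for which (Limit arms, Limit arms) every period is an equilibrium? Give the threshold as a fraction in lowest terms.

Ostria; ρ ≥ 11/20

For Zenor: deviation gain 12−9 = 3, per-period punishment loss 9−6 = 3. IC gives ρ ≥ 3/6 = 1/2.
For Ostria: gain 11, loss 9 per period, so ρ ≥ 11/20.
The tighter constraint is Ostria's, so cooperation needs ρ ≥ 11/20.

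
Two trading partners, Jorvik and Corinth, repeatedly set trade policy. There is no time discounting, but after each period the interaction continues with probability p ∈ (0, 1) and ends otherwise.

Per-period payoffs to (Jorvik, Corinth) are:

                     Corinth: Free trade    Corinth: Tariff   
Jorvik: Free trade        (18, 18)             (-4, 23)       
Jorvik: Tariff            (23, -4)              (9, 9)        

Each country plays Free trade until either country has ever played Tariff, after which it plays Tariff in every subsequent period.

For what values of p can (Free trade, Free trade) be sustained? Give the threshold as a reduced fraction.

With no time discounting, the continuation probability p plays the role of the discount factor.
Grim-trigger IC: 18/(1−p) ≥ 23 + 9p/(1−p) ⇒ p ≥ (23−18)/(23−9) = 5/14.

5/14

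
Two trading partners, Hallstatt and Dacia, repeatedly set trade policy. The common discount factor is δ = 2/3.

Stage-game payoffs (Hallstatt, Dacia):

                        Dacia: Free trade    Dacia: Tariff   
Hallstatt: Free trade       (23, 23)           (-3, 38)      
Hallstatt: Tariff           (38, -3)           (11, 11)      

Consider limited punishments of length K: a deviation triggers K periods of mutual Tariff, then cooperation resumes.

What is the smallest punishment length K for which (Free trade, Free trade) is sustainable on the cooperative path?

No profitable deviation requires (23−11)(δ+…+δ^K) ≥ 38−23, i.e. δ+…+δ^K ≥ 5/4 ≈ 1.2500.
With δ = 2/3, the partial sums are K=1: 0.6667, K=2: 1.1111, K=3: 1.4074.
K = 3 is the first length at which the sum reaches 1.2500.

3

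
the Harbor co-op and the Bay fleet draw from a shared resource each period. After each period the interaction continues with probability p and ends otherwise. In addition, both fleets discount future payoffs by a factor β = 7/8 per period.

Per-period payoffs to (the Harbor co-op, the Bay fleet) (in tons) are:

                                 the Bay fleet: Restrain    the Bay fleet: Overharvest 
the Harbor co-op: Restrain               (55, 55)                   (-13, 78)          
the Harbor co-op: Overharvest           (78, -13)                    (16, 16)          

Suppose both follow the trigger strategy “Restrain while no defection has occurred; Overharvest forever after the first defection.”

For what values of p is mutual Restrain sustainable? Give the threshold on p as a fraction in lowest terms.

92/217

With continuation probability p and discount β, the effective per-period discount factor is βp.
Grim-trigger IC: βp ≥ (78−55)/(78−16) = 23/62.
So p ≥ (23/62)/(7/8) = 92/217.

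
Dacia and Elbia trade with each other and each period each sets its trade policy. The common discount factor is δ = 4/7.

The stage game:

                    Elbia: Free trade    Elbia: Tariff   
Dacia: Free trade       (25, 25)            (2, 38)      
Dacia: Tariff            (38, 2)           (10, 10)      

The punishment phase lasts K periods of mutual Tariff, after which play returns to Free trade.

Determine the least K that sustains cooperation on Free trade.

2

IC: δ(1−δ^K)/(1−δ) ≥ (38−25)/(25−10) = 13/15.
With δ = 4/7: need 1 − δ^K ≥ 13/15·(1−4/7)/(4/7), i.e. δ^K ≤ 0.3500.
Since (4/7)^1 = 0.5714 and (4/7)^2 = 0.3265, the smallest such K is 2.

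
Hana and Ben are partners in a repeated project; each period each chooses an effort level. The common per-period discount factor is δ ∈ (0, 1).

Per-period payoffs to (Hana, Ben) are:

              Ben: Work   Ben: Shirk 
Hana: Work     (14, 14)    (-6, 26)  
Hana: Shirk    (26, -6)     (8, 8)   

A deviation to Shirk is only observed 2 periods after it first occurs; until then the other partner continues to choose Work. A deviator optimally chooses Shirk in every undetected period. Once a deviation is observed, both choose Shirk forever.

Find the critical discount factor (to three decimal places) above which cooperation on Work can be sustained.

0.816

A deviator earns 26 for 2 periods, then 8 forever; cooperating earns 14 forever. Multiplying the IC by (1−δ):
14 ≥ 26(1−δ^2) + 8δ^2, so 18·δ^2 ≥ 12 and δ^2 ≥ 2/3.
δ ≥ (2/3)^(1/2) ≈ 0.816.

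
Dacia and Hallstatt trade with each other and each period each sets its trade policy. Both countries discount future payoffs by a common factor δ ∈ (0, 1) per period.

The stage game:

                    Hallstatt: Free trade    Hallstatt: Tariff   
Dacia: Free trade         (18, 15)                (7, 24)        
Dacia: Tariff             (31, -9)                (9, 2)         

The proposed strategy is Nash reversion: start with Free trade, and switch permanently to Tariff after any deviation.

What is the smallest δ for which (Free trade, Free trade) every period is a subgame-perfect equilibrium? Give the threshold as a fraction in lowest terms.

13/22

Dacia's threshold: (31−18)/(31−9) = 13/22.
Hallstatt's threshold: (24−15)/(24−2) = 9/22.
13/22 > 9/22, so Dacia binds and δ* = 13/22.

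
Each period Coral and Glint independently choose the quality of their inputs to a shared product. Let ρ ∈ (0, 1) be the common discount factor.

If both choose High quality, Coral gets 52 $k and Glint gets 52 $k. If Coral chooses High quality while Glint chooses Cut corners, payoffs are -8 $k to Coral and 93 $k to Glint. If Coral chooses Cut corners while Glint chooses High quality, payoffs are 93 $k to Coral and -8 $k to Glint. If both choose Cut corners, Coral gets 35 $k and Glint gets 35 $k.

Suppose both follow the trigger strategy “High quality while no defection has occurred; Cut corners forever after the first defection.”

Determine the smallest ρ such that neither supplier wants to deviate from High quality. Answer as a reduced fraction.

One-period gain from deviating is 93 − 52 = 41. The loss is 52 − 35 = 17 in every subsequent period, with present value 17·ρ/(1−ρ).
Deviation is unprofitable when 17·ρ/(1−ρ) ≥ 41, i.e. ρ/(1−ρ) ≥ 41/17.
Equivalently ρ ≥ 41/(41+17) = 41/58.

41/58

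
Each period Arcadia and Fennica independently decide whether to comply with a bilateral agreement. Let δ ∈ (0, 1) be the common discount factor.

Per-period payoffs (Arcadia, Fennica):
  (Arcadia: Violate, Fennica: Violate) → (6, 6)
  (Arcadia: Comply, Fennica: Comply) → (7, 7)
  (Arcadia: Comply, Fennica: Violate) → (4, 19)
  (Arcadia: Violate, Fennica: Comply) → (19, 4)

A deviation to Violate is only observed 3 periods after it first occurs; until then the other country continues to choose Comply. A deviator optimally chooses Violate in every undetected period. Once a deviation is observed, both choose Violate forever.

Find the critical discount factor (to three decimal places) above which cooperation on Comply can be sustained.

A deviator earns 19 for 3 periods, then 6 forever; cooperating earns 7 forever. Multiplying the IC by (1−δ):
7 ≥ 19(1−δ^3) + 6δ^3, so 13·δ^3 ≥ 12 and δ^3 ≥ 12/13.
δ ≥ (12/13)^(1/3) ≈ 0.974.

0.974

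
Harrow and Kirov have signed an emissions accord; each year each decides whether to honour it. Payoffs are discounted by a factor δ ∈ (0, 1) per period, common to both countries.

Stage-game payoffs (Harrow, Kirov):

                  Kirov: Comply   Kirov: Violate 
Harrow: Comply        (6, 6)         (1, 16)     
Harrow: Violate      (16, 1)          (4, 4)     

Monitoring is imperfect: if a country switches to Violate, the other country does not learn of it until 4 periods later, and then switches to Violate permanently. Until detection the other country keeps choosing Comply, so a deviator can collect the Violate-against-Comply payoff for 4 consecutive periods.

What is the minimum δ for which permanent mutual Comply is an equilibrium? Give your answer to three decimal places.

0.955

The best deviation is to choose Violate for all 4 undetected periods, earning 16 each, then 4 forever once detected.
Deviation value: 16(1−δ^4)/(1−δ) + 4δ^4/(1−δ); cooperation value: 6/(1−δ).
IC: 6 ≥ 16(1−δ^4) + 4δ^4 = 16 − 12δ^4.
So δ^4 ≥ 10/12 = 5/6, giving δ ≥ (5/6)^(1/4) ≈ 0.955.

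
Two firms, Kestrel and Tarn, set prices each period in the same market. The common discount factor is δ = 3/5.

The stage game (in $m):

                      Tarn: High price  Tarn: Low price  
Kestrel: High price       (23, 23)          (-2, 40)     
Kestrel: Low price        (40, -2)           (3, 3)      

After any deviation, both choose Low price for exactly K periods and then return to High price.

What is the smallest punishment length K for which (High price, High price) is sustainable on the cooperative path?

Need Σ_{k=1}^{K} δ^k ≥ (40−23)/(23−3) = 0.8500 at δ = 3/5.
At K = 1 the sum is 0.6000 < 0.8500; at K = 2 it is 0.9600 ≥ 0.8500.
So the minimum punishment length is K = 2.

2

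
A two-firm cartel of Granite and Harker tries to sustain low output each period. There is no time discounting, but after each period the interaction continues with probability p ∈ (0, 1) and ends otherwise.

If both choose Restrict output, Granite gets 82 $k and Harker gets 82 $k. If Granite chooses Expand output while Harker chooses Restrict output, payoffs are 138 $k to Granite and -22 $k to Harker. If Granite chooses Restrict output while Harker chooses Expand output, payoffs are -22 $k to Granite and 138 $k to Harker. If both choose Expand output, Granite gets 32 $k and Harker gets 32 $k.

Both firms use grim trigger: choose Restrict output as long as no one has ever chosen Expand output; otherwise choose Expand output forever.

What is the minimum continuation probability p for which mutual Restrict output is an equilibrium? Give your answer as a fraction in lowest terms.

With no time discounting, the continuation probability p plays the role of the discount factor.
Grim-trigger IC: 82/(1−p) ≥ 138 + 32p/(1−p) ⇒ p ≥ (138−82)/(138−32) = 28/53.

28/53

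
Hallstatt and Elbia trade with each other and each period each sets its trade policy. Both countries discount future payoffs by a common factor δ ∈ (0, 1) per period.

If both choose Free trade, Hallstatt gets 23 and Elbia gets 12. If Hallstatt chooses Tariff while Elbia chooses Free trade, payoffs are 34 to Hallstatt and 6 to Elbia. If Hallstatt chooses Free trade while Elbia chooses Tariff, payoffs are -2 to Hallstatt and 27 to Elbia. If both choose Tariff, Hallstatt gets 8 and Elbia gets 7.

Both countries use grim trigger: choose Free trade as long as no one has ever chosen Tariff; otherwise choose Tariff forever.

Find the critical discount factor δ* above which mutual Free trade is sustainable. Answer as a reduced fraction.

3/4

Hallstatt: cooperation gives 23 each period; deviation gives 34 once then 8 forever.
  23/(1−δ) ≥ 34 + 8δ/(1−δ) ⇒ δ ≥ 11/26.
Elbia: cooperation gives 12 each period; deviation gives 27 once then 7 forever.
  δ ≥ 15/20 = 3/4.
Both must hold, so the binding constraint is Elbia's: δ ≥ 3/4.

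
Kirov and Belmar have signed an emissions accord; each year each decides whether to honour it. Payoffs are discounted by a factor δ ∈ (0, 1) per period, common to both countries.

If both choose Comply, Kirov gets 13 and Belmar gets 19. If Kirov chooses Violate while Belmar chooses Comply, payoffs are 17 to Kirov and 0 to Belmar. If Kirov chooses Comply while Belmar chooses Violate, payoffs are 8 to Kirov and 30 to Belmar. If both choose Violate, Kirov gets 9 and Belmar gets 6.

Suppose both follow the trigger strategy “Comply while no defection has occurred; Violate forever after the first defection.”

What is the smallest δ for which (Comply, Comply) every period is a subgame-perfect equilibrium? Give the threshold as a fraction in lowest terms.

Kirov's threshold: (17−13)/(17−9) = 1/2.
Belmar's threshold: (30−19)/(30−6) = 11/24.
1/2 > 11/24, so Kirov binds and δ* = 1/2.

1/2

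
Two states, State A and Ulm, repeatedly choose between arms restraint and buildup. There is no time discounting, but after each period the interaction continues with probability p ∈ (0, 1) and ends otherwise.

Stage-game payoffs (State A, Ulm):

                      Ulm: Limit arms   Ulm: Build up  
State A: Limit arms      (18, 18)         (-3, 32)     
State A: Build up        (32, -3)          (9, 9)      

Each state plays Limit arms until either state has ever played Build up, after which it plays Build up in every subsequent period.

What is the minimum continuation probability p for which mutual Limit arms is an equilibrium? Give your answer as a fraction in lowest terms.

14/23

With no time discounting, the continuation probability p plays the role of the discount factor.
Grim-trigger IC: 18/(1−p) ≥ 32 + 9p/(1−p) ⇒ p ≥ (32−18)/(32−9) = 14/23.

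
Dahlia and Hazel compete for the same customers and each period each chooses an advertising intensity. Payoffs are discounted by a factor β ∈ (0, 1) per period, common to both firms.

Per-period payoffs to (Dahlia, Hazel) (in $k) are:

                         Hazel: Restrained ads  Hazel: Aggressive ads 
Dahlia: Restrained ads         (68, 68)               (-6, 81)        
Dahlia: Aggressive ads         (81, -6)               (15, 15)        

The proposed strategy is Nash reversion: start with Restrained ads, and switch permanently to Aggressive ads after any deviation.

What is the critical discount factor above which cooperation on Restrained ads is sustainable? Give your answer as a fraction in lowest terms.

13/66

68/(1−β) ≥ 81 + 15β/(1−β)
68 ≥ 81 − 66β
β ≥ 13/66.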